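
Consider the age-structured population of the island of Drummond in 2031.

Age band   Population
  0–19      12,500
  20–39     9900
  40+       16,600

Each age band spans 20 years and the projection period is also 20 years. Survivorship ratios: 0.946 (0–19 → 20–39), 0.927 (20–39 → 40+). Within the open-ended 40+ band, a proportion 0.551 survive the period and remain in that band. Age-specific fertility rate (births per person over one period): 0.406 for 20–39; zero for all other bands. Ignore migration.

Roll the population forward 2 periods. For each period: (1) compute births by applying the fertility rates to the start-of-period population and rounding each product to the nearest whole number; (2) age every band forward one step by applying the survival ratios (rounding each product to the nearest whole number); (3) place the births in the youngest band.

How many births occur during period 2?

4801

(Groups numbered youngest = 1 to oldest = 3.)
After projecting period 1:
Births: 9900 * 0.406 = 4019
Group 2: 12500 * 0.946 = 11825
Group 3: 9900 * 0.927 + 16600 * 0.551 = 9177 + 9147 = 18324
Giving 4019 / 11825 / 18324.
After projecting period 2:
Births: 11825 * 0.406 = 4801
Group 2: 4019 * 0.946 = 3802
Group 3: 11825 * 0.927 + 18324 * 0.551 = 10962 + 10097 = 21059
Giving 4801 / 3802 / 21059.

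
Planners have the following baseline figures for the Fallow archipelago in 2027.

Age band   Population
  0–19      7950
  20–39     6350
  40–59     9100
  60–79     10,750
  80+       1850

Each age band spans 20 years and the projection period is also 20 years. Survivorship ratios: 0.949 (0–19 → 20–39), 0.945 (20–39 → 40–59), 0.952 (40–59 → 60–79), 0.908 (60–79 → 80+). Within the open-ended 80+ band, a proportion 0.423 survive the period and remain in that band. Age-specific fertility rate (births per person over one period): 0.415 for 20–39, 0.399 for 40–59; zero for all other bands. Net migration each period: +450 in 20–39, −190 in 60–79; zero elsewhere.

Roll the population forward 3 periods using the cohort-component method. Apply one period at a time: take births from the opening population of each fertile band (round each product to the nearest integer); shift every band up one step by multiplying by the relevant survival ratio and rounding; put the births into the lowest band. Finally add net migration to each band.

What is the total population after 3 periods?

Period 1:
Births: 6350 × 0.415 = 2635, 9100 × 0.399 = 3631 → 6266
20–39: 7950 × 0.949 = 7545
40–59: 6350 × 0.945 = 6001
60–79: 9100 × 0.952 = 8663
80+: 10750 × 0.908 + 1850 × 0.423 = 9761 + 783 = 10544
Net migration: 20–39 + 450 → 7995; 60–79 − 190 → 8473
End of period: [6266, 7995, 6001, 8473, 10544]
Period 2:
Births: 7995 × 0.415 = 3318, 6001 × 0.399 = 2394 → 5712
20–39: 6266 × 0.949 = 5946
40–59: 7995 × 0.945 = 7555
60–79: 6001 × 0.952 = 5713
80+: 8473 × 0.908 + 10544 × 0.423 = 7693 + 4460 = 12153
Net migration: 20–39 + 450 → 6396; 60–79 − 190 → 5523
End of period: [5712, 6396, 7555, 5523, 12153]
Period 3:
Births: 6396 × 0.415 = 2654, 7555 × 0.399 = 3014 → 5668
20–39: 5712 × 0.949 = 5421
40–59: 6396 × 0.945 = 6044
60–79: 7555 × 0.952 = 7192
80+: 5523 × 0.908 + 12153 × 0.423 = 5015 + 5141 = 10156
Net migration: 20–39 + 450 → 5871; 60–79 − 190 → 7002
End of period: [5668, 5871, 6044, 7002, 10156]
Total after period 3: 5668 + 5871 + 6044 + 7002 + 10156 = 34741

34741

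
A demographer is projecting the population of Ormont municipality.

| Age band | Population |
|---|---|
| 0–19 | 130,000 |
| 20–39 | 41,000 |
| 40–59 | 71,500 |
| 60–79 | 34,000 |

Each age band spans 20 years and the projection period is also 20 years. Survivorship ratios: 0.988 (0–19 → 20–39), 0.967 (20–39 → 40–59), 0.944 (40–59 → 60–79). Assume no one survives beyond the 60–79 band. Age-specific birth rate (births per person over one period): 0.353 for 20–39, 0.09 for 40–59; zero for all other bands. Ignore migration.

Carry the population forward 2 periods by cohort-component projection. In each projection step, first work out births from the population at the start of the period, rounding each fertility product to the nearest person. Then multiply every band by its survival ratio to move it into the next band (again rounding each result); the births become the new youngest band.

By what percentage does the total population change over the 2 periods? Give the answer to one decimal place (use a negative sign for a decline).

-16.4

— Period 1 —
Births: 41000 × 0.353 = 14473 ; 71500 × 0.09 = 6435 ⇒ total 20908
20–39: 130000 × 0.988 = 128440
40–59: 41000 × 0.967 = 39647
60–79: 71500 × 0.944 = 67496
End of period: [20908, 128440, 39647, 67496]
— Period 2 —
Births: 128440 × 0.353 = 45339 ; 39647 × 0.09 = 3568 ⇒ total 48907
20–39: 20908 × 0.988 = 20657
40–59: 128440 × 0.967 = 124201
60–79: 39647 × 0.944 = 37427
End of period: [48907, 20657, 124201, 37427]
Total: 276500 → 231192; change = -45308; percentage change = -16.4%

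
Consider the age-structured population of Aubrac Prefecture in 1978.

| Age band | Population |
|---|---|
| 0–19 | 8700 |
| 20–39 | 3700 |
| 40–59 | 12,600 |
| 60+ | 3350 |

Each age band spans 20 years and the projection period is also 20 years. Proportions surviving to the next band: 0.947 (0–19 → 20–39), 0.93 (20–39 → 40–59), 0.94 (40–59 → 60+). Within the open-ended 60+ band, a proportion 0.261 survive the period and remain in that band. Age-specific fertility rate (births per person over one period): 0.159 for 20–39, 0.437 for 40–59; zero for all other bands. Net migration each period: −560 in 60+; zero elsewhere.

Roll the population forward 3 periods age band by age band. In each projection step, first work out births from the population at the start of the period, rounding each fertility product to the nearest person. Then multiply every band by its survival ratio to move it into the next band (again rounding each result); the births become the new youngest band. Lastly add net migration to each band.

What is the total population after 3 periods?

After projecting period 1:
Births: 3700 × 0.159 = 588, 12600 × 0.437 = 5506 → 6094
20–39: 8700 × 0.947 = 8239
40–59: 3700 × 0.93 = 3441
60+: 12600 × 0.94 + 3350 × 0.261 = 11844 + 874 = 12718
Net migration: 60+ − 560 → 12158
Population now: 0–19=6094, 20–39=8239, 40–59=3441, 60+=12158
After projecting period 2:
Births: 8239 × 0.159 = 1310, 3441 × 0.437 = 1504 → 2814
20–39: 6094 × 0.947 = 5771
40–59: 8239 × 0.93 = 7662
60+: 3441 × 0.94 + 12158 × 0.261 = 3235 + 3173 = 6408
Net migration: 60+ − 560 → 5848
Population now: 0–19=2814, 20–39=5771, 40–59=7662, 60+=5848
After projecting period 3:
Births: 5771 × 0.159 = 918, 7662 × 0.437 = 3348 → 4266
20–39: 2814 × 0.947 = 2665
40–59: 5771 × 0.93 = 5367
60+: 7662 × 0.94 + 5848 × 0.261 = 7202 + 1526 = 8728
Net migration: 60+ − 560 → 8168
Population now: 0–19=4266, 20–39=2665, 40–59=5367, 60+=8168
Total after period 3: 4266 + 2665 + 5367 + 8168 = 20466

20466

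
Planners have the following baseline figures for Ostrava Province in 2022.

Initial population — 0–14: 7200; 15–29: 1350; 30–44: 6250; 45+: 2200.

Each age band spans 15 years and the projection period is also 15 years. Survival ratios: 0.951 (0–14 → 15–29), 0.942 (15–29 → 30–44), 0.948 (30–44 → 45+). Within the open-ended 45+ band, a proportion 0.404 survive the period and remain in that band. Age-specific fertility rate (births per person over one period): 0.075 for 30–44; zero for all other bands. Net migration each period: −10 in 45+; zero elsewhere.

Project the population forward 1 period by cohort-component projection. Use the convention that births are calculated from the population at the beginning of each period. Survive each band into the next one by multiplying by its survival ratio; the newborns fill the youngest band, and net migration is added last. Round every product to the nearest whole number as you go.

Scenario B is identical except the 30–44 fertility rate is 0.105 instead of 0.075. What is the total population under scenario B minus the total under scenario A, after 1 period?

187

Period 1:
Births: 6250 × 0.075 = 469
15–29: 7200 × 0.951 = 6847
30–44: 1350 × 0.942 = 1272
45+: 6250 × 0.948 + 2200 × 0.404 = 5925 + 889 = 6814
Net migration: 45+ − 10 → 6804
→ [469, 6847, 1272, 6804]
Scenario A total after 1 period: 15392
Scenario B projection —
Period 1:
Births: 6250 × 0.105 = 656
15–29: 7200 × 0.951 = 6847
30–44: 1350 × 0.942 = 1272
45+: 6250 × 0.948 + 2200 × 0.404 = 5925 + 889 = 6814
Net migration: 45+ − 10 → 6804
→ [656, 6847, 1272, 6804]
Scenario B total after 1 period: 15579
Difference B − A = 15579 − 15392 = 187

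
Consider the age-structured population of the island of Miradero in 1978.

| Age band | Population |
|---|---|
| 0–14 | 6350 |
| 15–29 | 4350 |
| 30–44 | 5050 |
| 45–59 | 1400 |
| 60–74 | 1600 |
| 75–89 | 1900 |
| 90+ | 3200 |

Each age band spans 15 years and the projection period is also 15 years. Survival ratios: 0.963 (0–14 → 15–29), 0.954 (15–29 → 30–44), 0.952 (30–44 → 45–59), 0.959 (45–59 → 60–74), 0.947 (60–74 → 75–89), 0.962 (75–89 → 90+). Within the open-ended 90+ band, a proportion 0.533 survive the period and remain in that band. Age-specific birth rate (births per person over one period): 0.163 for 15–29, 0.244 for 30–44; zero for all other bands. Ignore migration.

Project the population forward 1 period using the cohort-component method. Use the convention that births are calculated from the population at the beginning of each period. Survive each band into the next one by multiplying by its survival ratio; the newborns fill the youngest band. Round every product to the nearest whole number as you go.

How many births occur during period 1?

1941

Call the bands 1 to 7, youngest first.
— Period 1 —
Births: 4350 × 0.163 = 709  |  5050 × 0.244 = 1232 ⇒ total 1941
Band 2: 6350 × 0.963 = 6115
Band 3: 4350 × 0.954 = 4150
Band 4: 5050 × 0.952 = 4808
Band 5: 1400 × 0.959 = 1343
Band 6: 1600 × 0.947 = 1515
Band 7: 1900 × 0.962 + 3200 × 0.533 = 1828 + 1706 = 3534
End of period: [1941, 6115, 4150, 4808, 1343, 1515, 3534]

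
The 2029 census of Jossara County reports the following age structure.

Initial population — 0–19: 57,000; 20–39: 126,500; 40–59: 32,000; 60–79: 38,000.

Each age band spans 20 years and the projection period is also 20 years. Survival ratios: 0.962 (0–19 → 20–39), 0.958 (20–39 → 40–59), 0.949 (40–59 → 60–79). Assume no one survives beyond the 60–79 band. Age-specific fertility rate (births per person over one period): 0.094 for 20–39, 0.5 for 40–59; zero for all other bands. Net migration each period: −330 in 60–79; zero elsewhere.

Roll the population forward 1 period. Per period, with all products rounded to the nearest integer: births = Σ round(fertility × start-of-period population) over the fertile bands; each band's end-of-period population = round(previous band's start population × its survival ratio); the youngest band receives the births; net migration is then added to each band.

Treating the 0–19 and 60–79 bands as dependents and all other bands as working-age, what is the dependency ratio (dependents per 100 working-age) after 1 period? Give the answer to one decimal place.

32.9

Period 1.
Births: 126500 × 0.094 = 11891 ; 32000 × 0.5 = 16000 ⇒ total 27891
20–39: 57000 × 0.962 = 54834
40–59: 126500 × 0.958 = 121187
60–79: 32000 × 0.949 = 30368
Net migration: 60–79 − 330 → 30038
→ [27891, 54834, 121187, 30038]
Dependents (band 0–19 + band 60–79) = 27891 + 30038 = 57929; working-age = 176021; ratio = 57929/176021 × 100 = 32.9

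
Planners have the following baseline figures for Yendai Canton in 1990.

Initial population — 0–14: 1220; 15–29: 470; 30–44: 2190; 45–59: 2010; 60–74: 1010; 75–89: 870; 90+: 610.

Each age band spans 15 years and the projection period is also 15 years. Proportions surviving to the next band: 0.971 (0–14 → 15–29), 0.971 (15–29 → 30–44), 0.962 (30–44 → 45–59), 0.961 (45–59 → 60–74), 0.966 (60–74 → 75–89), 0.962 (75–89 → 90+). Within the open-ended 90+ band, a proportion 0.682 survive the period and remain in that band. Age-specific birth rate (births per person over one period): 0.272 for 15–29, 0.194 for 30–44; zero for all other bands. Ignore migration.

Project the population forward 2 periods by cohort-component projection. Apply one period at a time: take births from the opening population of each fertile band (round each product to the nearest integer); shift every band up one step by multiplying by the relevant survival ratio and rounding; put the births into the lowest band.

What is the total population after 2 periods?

(Bands numbered youngest = 1 to oldest = 7.)
Period 1:
Births: 470 × 0.272 = 128, 2190 × 0.194 = 425 ⇒ total 553
Band 2: 1220 × 0.971 = 1185
Band 3: 470 × 0.971 = 456
Band 4: 2190 × 0.962 = 2107
Band 5: 2010 × 0.961 = 1932
Band 6: 1010 × 0.966 = 976
Band 7: 870 × 0.962 + 610 × 0.682 = 837 + 416 = 1253
Population now: 0–14=553, 15–29=1185, 30–44=456, 45–59=2107, 60–74=1932, 75–89=976, 90+=1253
Period 2:
Births: 1185 × 0.272 = 322, 456 × 0.194 = 88 ⇒ total 410
Band 2: 553 × 0.971 = 537
Band 3: 1185 × 0.971 = 1151
Band 4: 456 × 0.962 = 439
Band 5: 2107 × 0.961 = 2025
Band 6: 1932 × 0.966 = 1866
Band 7: 976 × 0.962 + 1253 × 0.682 = 939 + 855 = 1794
Population now: 0–14=410, 15–29=537, 30–44=1151, 45–59=439, 60–74=2025, 75–89=1866, 90+=1794
Total after period 2: 410 + 537 + 1151 + 439 + 2025 + 1866 + 1794 = 8222

8222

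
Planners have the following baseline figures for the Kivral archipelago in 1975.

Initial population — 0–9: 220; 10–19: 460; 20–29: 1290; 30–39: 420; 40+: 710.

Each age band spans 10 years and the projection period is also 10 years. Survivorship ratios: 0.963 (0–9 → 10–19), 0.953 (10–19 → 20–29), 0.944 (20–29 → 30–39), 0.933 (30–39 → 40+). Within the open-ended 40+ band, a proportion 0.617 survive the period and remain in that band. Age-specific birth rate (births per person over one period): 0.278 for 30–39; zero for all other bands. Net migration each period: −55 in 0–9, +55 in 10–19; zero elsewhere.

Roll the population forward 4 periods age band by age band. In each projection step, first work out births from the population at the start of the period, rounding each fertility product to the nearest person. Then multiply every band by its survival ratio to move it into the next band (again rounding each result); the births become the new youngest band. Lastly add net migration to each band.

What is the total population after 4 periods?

[period 1]
Births: 420 * 0.278 = 117
10–19: 220 * 0.963 = 212
20–29: 460 * 0.953 = 438
30–39: 1290 * 0.944 = 1218
40+: 420 * 0.933 + 710 * 0.617 = 392 + 438 = 830
Net migration: 0–9 − 55 → 62; 10–19 + 55 → 267
End of period: [62, 267, 438, 1218, 830]
[period 2]
Births: 1218 * 0.278 = 339
10–19: 62 * 0.963 = 60
20–29: 267 * 0.953 = 254
30–39: 438 * 0.944 = 413
40+: 1218 * 0.933 + 830 * 0.617 = 1136 + 512 = 1648
Net migration: 0–9 − 55 → 284; 10–19 + 55 → 115
End of period: [284, 115, 254, 413, 1648]
[period 3]
Births: 413 * 0.278 = 115
10–19: 284 * 0.963 = 273
20–29: 115 * 0.953 = 110
30–39: 254 * 0.944 = 240
40+: 413 * 0.933 + 1648 * 0.617 = 385 + 1017 = 1402
Net migration: 0–9 − 55 → 60; 10–19 + 55 → 328
End of period: [60, 328, 110, 240, 1402]
[period 4]
Births: 240 * 0.278 = 67
10–19: 60 * 0.963 = 58
20–29: 328 * 0.953 = 313
30–39: 110 * 0.944 = 104
40+: 240 * 0.933 + 1402 * 0.617 = 224 + 865 = 1089
Net migration: 0–9 − 55 → 12; 10–19 + 55 → 113
End of period: [12, 113, 313, 104, 1089]
Total after period 4: 12 + 113 + 313 + 104 + 1089 = 1631

1631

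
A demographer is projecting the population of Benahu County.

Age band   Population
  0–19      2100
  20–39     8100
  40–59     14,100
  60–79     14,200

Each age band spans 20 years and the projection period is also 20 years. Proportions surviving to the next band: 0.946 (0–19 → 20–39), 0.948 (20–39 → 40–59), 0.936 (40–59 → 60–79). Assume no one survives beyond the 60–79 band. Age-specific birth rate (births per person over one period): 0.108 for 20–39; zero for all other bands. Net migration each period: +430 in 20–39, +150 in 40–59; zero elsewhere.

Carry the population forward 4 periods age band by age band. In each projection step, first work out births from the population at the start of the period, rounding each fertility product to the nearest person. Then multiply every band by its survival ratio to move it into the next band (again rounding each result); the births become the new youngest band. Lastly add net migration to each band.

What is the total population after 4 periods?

2681

Period 1:
Births: 8100 × 0.108 = 875
20–39: 2100 × 0.946 = 1987
40–59: 8100 × 0.948 = 7679
60–79: 14100 × 0.936 = 13198
Net migration: 20–39 + 430 → 2417; 40–59 + 150 → 7829
Population now: 0–19=875, 20–39=2417, 40–59=7829, 60–79=13198
Period 2:
Births: 2417 × 0.108 = 261
20–39: 875 × 0.946 = 828
40–59: 2417 × 0.948 = 2291
60–79: 7829 × 0.936 = 7328
Net migration: 20–39 + 430 → 1258; 40–59 + 150 → 2441
Population now: 0–19=261, 20–39=1258, 40–59=2441, 60–79=7328
Period 3:
Births: 1258 × 0.108 = 136
20–39: 261 × 0.946 = 247
40–59: 1258 × 0.948 = 1193
60–79: 2441 × 0.936 = 2285
Net migration: 20–39 + 430 → 677; 40–59 + 150 → 1343
Population now: 0–19=136, 20–39=677, 40–59=1343, 60–79=2285
Period 4:
Births: 677 × 0.108 = 73
20–39: 136 × 0.946 = 129
40–59: 677 × 0.948 = 642
60–79: 1343 × 0.936 = 1257
Net migration: 20–39 + 430 → 559; 40–59 + 150 → 792
Population now: 0–19=73, 20–39=559, 40–59=792, 60–79=1257
Total after period 4: 73 + 559 + 792 + 1257 = 2681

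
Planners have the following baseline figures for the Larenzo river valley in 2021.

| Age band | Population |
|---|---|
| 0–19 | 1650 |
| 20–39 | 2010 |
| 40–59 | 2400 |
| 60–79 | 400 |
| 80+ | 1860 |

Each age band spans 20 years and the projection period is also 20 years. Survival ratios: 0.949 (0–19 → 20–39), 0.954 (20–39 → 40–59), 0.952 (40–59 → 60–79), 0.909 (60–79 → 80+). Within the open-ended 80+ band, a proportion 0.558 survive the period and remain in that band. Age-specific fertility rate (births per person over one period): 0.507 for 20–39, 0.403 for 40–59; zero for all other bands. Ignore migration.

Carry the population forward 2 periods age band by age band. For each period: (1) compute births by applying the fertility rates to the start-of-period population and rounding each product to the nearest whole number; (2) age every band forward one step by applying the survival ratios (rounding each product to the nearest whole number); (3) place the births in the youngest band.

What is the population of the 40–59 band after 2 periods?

1494

— Period 1 —
Births: 2010 × 0.507 = 1019 ; 2400 × 0.403 = 967 — total 1986
20–39: 1650 × 0.949 = 1566
40–59: 2010 × 0.954 = 1918
60–79: 2400 × 0.952 = 2285
80+: 400 × 0.909 + 1860 × 0.558 = 364 + 1038 = 1402
→ [1986, 1566, 1918, 2285, 1402]
— Period 2 —
Births: 1566 × 0.507 = 794 ; 1918 × 0.403 = 773 — total 1567
20–39: 1986 × 0.949 = 1885
40–59: 1566 × 0.954 = 1494
60–79: 1918 × 0.952 = 1826
80+: 2285 × 0.909 + 1402 × 0.558 = 2077 + 782 = 2859
→ [1567, 1885, 1494, 1826, 2859]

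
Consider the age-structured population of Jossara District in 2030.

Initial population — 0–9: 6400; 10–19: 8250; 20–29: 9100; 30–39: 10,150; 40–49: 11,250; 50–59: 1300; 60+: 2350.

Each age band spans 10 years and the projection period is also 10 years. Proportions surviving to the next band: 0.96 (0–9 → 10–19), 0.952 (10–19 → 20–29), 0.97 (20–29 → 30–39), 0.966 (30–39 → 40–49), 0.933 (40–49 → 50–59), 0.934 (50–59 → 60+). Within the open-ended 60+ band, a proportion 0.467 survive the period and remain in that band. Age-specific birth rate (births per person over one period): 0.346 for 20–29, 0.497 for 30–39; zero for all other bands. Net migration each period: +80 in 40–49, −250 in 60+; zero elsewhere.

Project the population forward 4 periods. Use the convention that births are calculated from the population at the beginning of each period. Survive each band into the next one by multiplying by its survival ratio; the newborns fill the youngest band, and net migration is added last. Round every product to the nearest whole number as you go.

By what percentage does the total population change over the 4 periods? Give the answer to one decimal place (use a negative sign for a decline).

3.9

[period 1]
Births: 9100 × 0.346 = 3149, 10150 × 0.497 = 5045 — total 8194
10–19: 6400 × 0.96 = 6144
20–29: 8250 × 0.952 = 7854
30–39: 9100 × 0.97 = 8827
40–49: 10150 × 0.966 = 9805
50–59: 11250 × 0.933 = 10496
60+: 1300 × 0.934 + 2350 × 0.467 = 1214 + 1097 = 2311
Net migration: 40–49 + 80 → 9885; 60+ − 250 → 2061
→ [8194, 6144, 7854, 8827, 9885, 10496, 2061]
[period 2]
Births: 7854 × 0.346 = 2717, 8827 × 0.497 = 4387 — total 7104
10–19: 8194 × 0.96 = 7866
20–29: 6144 × 0.952 = 5849
30–39: 7854 × 0.97 = 7618
40–49: 8827 × 0.966 = 8527
50–59: 9885 × 0.933 = 9223
60+: 10496 × 0.934 + 2061 × 0.467 = 9803 + 962 = 10765
Net migration: 40–49 + 80 → 8607; 60+ − 250 → 10515
→ [7104, 7866, 5849, 7618, 8607, 9223, 10515]
[period 3]
Births: 5849 × 0.346 = 2024, 7618 × 0.497 = 3786 — total 5810
10–19: 7104 × 0.96 = 6820
20–29: 7866 × 0.952 = 7488
30–39: 5849 × 0.97 = 5674
40–49: 7618 × 0.966 = 7359
50–59: 8607 × 0.933 = 8030
60+: 9223 × 0.934 + 10515 × 0.467 = 8614 + 4911 = 13525
Net migration: 40–49 + 80 → 7439; 60+ − 250 → 13275
→ [5810, 6820, 7488, 5674, 7439, 8030, 13275]
[period 4]
Births: 7488 × 0.346 = 2591, 5674 × 0.497 = 2820 — total 5411
10–19: 5810 × 0.96 = 5578
20–29: 6820 × 0.952 = 6493
30–39: 7488 × 0.97 = 7263
40–49: 5674 × 0.966 = 5481
50–59: 7439 × 0.933 = 6941
60+: 8030 × 0.934 + 13275 × 0.467 = 7500 + 6199 = 13699
Net migration: 40–49 + 80 → 5561; 60+ − 250 → 13449
→ [5411, 5578, 6493, 7263, 5561, 6941, 13449]
Total: 48800 → 50696; change = 1896; percentage change = 3.9%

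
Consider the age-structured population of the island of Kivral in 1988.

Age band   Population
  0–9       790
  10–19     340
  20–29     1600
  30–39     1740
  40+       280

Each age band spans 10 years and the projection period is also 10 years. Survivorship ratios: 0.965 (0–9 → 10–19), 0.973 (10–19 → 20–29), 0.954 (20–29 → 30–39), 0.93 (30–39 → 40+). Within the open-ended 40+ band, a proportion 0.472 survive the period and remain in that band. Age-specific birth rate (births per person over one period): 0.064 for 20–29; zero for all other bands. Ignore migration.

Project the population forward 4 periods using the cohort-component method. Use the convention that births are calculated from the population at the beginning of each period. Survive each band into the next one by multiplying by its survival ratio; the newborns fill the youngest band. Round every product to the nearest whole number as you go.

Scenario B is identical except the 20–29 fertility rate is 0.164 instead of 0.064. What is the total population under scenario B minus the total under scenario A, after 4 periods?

283

(Groups numbered youngest = 1 to oldest = 5.)
[period 1]
Births: 1600 * 0.064 = 102
Group 2: 790 * 0.965 = 762
Group 3: 340 * 0.973 = 331
Group 4: 1600 * 0.954 = 1526
Group 5: 1740 * 0.93 + 280 * 0.472 = 1618 + 132 = 1750
End of period: [102, 762, 331, 1526, 1750]
[period 2]
Births: 331 * 0.064 = 21
Group 2: 102 * 0.965 = 98
Group 3: 762 * 0.973 = 741
Group 4: 331 * 0.954 = 316
Group 5: 1526 * 0.93 + 1750 * 0.472 = 1419 + 826 = 2245
End of period: [21, 98, 741, 316, 2245]
[period 3]
Births: 741 * 0.064 = 47
Group 2: 21 * 0.965 = 20
Group 3: 98 * 0.973 = 95
Group 4: 741 * 0.954 = 707
Group 5: 316 * 0.93 + 2245 * 0.472 = 294 + 1060 = 1354
End of period: [47, 20, 95, 707, 1354]
[period 4]
Births: 95 * 0.064 = 6
Group 2: 47 * 0.965 = 45
Group 3: 20 * 0.973 = 19
Group 4: 95 * 0.954 = 91
Group 5: 707 * 0.93 + 1354 * 0.472 = 658 + 639 = 1297
End of period: [6, 45, 19, 91, 1297]
Scenario A total after 4 periods: 1458
Scenario B projection —
[period 1]
Births: 1600 * 0.164 = 262
Group 2: 790 * 0.965 = 762
Group 3: 340 * 0.973 = 331
Group 4: 1600 * 0.954 = 1526
Group 5: 1740 * 0.93 + 280 * 0.472 = 1618 + 132 = 1750
End of period: [262, 762, 331, 1526, 1750]
[period 2]
Births: 331 * 0.164 = 54
Group 2: 262 * 0.965 = 253
Group 3: 762 * 0.973 = 741
Group 4: 331 * 0.954 = 316
Group 5: 1526 * 0.93 + 1750 * 0.472 = 1419 + 826 = 2245
End of period: [54, 253, 741, 316, 2245]
[period 3]
Births: 741 * 0.164 = 122
Group 2: 54 * 0.965 = 52
Group 3: 253 * 0.973 = 246
Group 4: 741 * 0.954 = 707
Group 5: 316 * 0.93 + 2245 * 0.472 = 294 + 1060 = 1354
End of period: [122, 52, 246, 707, 1354]
[period 4]
Births: 246 * 0.164 = 40
Group 2: 122 * 0.965 = 118
Group 3: 52 * 0.973 = 51
Group 4: 246 * 0.954 = 235
Group 5: 707 * 0.93 + 1354 * 0.472 = 658 + 639 = 1297
End of period: [40, 118, 51, 235, 1297]
Scenario B total after 4 periods: 1741
Difference B − A = 1741 − 1458 = 283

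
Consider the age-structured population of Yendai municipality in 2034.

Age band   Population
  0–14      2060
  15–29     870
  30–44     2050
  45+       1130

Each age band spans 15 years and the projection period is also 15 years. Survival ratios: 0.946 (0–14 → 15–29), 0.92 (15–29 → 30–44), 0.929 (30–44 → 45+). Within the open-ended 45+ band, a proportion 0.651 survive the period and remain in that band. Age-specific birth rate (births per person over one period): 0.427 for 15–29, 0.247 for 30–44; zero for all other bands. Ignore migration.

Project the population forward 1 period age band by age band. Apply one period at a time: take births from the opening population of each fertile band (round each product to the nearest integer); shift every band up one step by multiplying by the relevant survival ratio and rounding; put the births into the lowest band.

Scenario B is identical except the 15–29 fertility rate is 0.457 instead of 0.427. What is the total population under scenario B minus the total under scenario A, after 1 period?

Period 1:
Births: 870 × 0.427 = 371  |  2050 × 0.247 = 506 → total 877
15–29: 2060 × 0.946 = 1949
30–44: 870 × 0.92 = 800
45+: 2050 × 0.929 + 1130 × 0.651 = 1904 + 736 = 2640
→ [877, 1949, 800, 2640]
Scenario A total after 1 period: 6266
Scenario B projection —
Period 1:
Births: 870 × 0.457 = 398  |  2050 × 0.247 = 506 → total 904
15–29: 2060 × 0.946 = 1949
30–44: 870 × 0.92 = 800
45+: 2050 × 0.929 + 1130 × 0.651 = 1904 + 736 = 2640
→ [904, 1949, 800, 2640]
Scenario B total after 1 period: 6293
Difference B − A = 6293 − 6266 = 27

27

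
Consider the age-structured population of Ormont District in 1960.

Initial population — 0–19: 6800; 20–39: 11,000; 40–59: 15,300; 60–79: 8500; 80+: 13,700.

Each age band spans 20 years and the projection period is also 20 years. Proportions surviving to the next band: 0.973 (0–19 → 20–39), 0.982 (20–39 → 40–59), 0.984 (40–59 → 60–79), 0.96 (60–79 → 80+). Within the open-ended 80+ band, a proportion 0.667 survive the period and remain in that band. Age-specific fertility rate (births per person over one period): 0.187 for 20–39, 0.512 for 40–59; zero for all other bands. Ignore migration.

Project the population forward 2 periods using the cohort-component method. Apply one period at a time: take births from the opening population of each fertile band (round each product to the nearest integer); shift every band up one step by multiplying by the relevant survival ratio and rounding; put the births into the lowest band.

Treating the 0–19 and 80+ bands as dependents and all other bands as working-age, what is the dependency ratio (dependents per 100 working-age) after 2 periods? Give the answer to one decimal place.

122.5

Period 1.
Births: 11000 × 0.187 = 2057 ; 15300 × 0.512 = 7834 → total 9891
20–39: 6800 × 0.973 = 6616
40–59: 11000 × 0.982 = 10802
60–79: 15300 × 0.984 = 15055
80+: 8500 × 0.96 + 13700 × 0.667 = 8160 + 9138 = 17298
→ [9891, 6616, 10802, 15055, 17298]
Period 2.
Births: 6616 × 0.187 = 1237 ; 10802 × 0.512 = 5531 → total 6768
20–39: 9891 × 0.973 = 9624
40–59: 6616 × 0.982 = 6497
60–79: 10802 × 0.984 = 10629
80+: 15055 × 0.96 + 17298 × 0.667 = 14453 + 11538 = 25991
→ [6768, 9624, 6497, 10629, 25991]
Dependents (band 0–19 + band 80+) = 6768 + 25991 = 32759; working-age = 26750; ratio = 32759/26750 × 100 = 122.5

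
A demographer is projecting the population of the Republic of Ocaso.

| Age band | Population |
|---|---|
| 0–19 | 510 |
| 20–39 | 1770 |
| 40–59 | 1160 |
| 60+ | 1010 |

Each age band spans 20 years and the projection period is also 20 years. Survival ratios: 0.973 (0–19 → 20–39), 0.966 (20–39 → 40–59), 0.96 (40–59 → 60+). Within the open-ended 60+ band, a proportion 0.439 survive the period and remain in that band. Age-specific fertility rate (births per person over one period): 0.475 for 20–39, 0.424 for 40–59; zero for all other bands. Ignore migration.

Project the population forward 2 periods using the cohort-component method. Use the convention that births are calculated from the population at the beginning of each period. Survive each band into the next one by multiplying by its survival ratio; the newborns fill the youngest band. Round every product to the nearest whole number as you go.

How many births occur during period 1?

Numbering the groups 1..4 from youngest to oldest:
Period 1.
Births: 1770 * 0.475 = 841, 1160 * 0.424 = 492 → total 1333
Group 2: 510 * 0.973 = 496
Group 3: 1770 * 0.966 = 1710
Group 4: 1160 * 0.96 + 1010 * 0.439 = 1114 + 443 = 1557
Population now: 0–19=1333, 20–39=496, 40–59=1710, 60+=1557

1333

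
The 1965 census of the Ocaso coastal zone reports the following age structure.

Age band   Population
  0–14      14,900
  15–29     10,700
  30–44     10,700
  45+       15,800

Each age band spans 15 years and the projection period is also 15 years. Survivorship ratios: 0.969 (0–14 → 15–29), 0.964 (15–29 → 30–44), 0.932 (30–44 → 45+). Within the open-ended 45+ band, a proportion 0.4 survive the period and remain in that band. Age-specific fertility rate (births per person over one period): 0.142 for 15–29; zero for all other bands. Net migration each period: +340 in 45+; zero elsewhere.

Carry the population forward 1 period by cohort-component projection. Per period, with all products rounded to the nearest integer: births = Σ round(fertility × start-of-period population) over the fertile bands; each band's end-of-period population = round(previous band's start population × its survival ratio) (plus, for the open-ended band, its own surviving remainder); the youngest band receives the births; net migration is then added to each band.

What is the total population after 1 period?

42904

(Groups numbered youngest = 1 to oldest = 4.)
[period 1]
Births: 10700 × 0.142 = 1519
Group 2: 14900 × 0.969 = 14438
Group 3: 10700 × 0.964 = 10315
Group 4: 10700 × 0.932 + 15800 × 0.4 = 9972 + 6320 = 16292
Net migration: Group 4 + 340 → 16632
End of period: [1519, 14438, 10315, 16632]
Total after period 1: 1519 + 14438 + 10315 + 16632 = 42904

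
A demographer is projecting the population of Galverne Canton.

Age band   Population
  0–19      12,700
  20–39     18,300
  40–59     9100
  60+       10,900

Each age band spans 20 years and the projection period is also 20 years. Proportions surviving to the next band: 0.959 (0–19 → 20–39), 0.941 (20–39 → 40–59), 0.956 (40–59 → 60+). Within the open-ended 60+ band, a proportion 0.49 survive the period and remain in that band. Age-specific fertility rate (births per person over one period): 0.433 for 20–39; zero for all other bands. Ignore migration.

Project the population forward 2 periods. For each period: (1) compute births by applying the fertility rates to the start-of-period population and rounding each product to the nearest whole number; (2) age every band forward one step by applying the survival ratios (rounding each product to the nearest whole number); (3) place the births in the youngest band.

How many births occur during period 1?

7924

After projecting period 1:
Births: 18300 × 0.433 = 7924
20–39: 12700 × 0.959 = 12179
40–59: 18300 × 0.941 = 17220
60+: 9100 × 0.956 + 10900 × 0.49 = 8700 + 5341 = 14041
End of period: [7924, 12179, 17220, 14041]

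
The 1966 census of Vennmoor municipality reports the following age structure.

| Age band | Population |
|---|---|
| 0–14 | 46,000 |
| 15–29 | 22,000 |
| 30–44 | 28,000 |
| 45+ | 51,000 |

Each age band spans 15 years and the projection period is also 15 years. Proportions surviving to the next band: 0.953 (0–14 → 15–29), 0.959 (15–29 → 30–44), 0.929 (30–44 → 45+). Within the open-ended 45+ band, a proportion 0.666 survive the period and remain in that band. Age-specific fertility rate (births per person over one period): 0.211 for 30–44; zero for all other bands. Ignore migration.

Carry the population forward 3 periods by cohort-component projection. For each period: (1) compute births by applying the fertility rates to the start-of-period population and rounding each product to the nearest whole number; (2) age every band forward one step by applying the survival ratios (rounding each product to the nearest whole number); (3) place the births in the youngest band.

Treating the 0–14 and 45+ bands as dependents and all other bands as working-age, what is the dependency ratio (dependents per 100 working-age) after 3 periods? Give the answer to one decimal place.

Period 1.
Births: 28000 × 0.211 = 5908
15–29: 46000 × 0.953 = 43838
30–44: 22000 × 0.959 = 21098
45+: 28000 × 0.929 + 51000 × 0.666 = 26012 + 33966 = 59978
Population now: 0–14=5908, 15–29=43838, 30–44=21098, 45+=59978
Period 2.
Births: 21098 × 0.211 = 4452
15–29: 5908 × 0.953 = 5630
30–44: 43838 × 0.959 = 42041
45+: 21098 × 0.929 + 59978 × 0.666 = 19600 + 39945 = 59545
Population now: 0–14=4452, 15–29=5630, 30–44=42041, 45+=59545
Period 3.
Births: 42041 × 0.211 = 8871
15–29: 4452 × 0.953 = 4243
30–44: 5630 × 0.959 = 5399
45+: 42041 × 0.929 + 59545 × 0.666 = 39056 + 39657 = 78713
Population now: 0–14=8871, 15–29=4243, 30–44=5399, 45+=78713
Dependents (band 0–14 + band 45+) = 8871 + 78713 = 87584; working-age = 9642; ratio = 87584/9642 × 100 = 908.4

908.4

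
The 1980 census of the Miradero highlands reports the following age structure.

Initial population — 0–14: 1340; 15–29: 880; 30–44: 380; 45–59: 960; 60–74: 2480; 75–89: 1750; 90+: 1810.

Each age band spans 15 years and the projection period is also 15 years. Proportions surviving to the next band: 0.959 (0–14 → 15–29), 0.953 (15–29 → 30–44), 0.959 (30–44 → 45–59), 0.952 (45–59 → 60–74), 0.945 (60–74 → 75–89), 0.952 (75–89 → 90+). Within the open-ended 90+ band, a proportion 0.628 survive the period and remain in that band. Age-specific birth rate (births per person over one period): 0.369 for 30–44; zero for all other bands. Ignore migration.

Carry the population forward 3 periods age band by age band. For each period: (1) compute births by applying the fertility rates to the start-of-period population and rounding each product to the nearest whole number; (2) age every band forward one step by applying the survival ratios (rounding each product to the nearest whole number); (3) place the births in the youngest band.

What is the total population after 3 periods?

After projecting period 1:
Births: 380 * 0.369 = 140
15–29: 1340 * 0.959 = 1285
30–44: 880 * 0.953 = 839
45–59: 380 * 0.959 = 364
60–74: 960 * 0.952 = 914
75–89: 2480 * 0.945 = 2344
90+: 1750 * 0.952 + 1810 * 0.628 = 1666 + 1137 = 2803
End of period: [140, 1285, 839, 364, 914, 2344, 2803]
After projecting period 2:
Births: 839 * 0.369 = 310
15–29: 140 * 0.959 = 134
30–44: 1285 * 0.953 = 1225
45–59: 839 * 0.959 = 805
60–74: 364 * 0.952 = 347
75–89: 914 * 0.945 = 864
90+: 2344 * 0.952 + 2803 * 0.628 = 2231 + 1760 = 3991
End of period: [310, 134, 1225, 805, 347, 864, 3991]
After projecting period 3:
Births: 1225 * 0.369 = 452
15–29: 310 * 0.959 = 297
30–44: 134 * 0.953 = 128
45–59: 1225 * 0.959 = 1175
60–74: 805 * 0.952 = 766
75–89: 347 * 0.945 = 328
90+: 864 * 0.952 + 3991 * 0.628 = 823 + 2506 = 3329
End of period: [452, 297, 128, 1175, 766, 328, 3329]
Total after period 3: 452 + 297 + 128 + 1175 + 766 + 328 + 3329 = 6475

6475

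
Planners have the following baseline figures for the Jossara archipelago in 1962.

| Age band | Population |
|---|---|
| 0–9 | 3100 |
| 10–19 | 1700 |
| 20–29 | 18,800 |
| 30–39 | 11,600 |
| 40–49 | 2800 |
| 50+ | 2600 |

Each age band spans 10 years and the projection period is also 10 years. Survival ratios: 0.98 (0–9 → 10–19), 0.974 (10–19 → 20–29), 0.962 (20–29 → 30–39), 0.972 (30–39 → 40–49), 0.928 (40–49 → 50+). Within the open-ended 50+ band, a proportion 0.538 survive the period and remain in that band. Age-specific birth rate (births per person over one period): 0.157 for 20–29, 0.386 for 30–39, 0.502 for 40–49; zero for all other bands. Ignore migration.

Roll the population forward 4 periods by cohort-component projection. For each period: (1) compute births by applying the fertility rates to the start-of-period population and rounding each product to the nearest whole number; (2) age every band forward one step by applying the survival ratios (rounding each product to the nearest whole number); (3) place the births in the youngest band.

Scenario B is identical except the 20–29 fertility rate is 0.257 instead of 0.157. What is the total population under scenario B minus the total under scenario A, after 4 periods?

Period 1:
Births: 18800 × 0.157 = 2952, 11600 × 0.386 = 4478, 2800 × 0.502 = 1406 ⇒ total 8836
10–19: 3100 × 0.98 = 3038
20–29: 1700 × 0.974 = 1656
30–39: 18800 × 0.962 = 18086
40–49: 11600 × 0.972 = 11275
50+: 2800 × 0.928 + 2600 × 0.538 = 2598 + 1399 = 3997
→ [8836, 3038, 1656, 18086, 11275, 3997]
Period 2:
Births: 1656 × 0.157 = 260, 18086 × 0.386 = 6981, 11275 × 0.502 = 5660 ⇒ total 12901
10–19: 8836 × 0.98 = 8659
20–29: 3038 × 0.974 = 2959
30–39: 1656 × 0.962 = 1593
40–49: 18086 × 0.972 = 17580
50+: 11275 × 0.928 + 3997 × 0.538 = 10463 + 2150 = 12613
→ [12901, 8659, 2959, 1593, 17580, 12613]
Period 3:
Births: 2959 × 0.157 = 465, 1593 × 0.386 = 615, 17580 × 0.502 = 8825 ⇒ total 9905
10–19: 12901 × 0.98 = 12643
20–29: 8659 × 0.974 = 8434
30–39: 2959 × 0.962 = 2847
40–49: 1593 × 0.972 = 1548
50+: 17580 × 0.928 + 12613 × 0.538 = 16314 + 6786 = 23100
→ [9905, 12643, 8434, 2847, 1548, 23100]
Period 4:
Births: 8434 × 0.157 = 1324, 2847 × 0.386 = 1099, 1548 × 0.502 = 777 ⇒ total 3200
10–19: 9905 × 0.98 = 9707
20–29: 12643 × 0.974 = 12314
30–39: 8434 × 0.962 = 8114
40–49: 2847 × 0.972 = 2767
50+: 1548 × 0.928 + 23100 × 0.538 = 1437 + 12428 = 13865
→ [3200, 9707, 12314, 8114, 2767, 13865]
Scenario A total after 4 periods: 49967
Scenario B projection —
Period 1:
Births: 18800 × 0.257 = 4832, 11600 × 0.386 = 4478, 2800 × 0.502 = 1406 ⇒ total 10716
10–19: 3100 × 0.98 = 3038
20–29: 1700 × 0.974 = 1656
30–39: 18800 × 0.962 = 18086
40–49: 11600 × 0.972 = 11275
50+: 2800 × 0.928 + 2600 × 0.538 = 2598 + 1399 = 3997
→ [10716, 3038, 1656, 18086, 11275, 3997]
Period 2:
Births: 1656 × 0.257 = 426, 18086 × 0.386 = 6981, 11275 × 0.502 = 5660 ⇒ total 13067
10–19: 10716 × 0.98 = 10502
20–29: 3038 × 0.974 = 2959
30–39: 1656 × 0.962 = 1593
40–49: 18086 × 0.972 = 17580
50+: 11275 × 0.928 + 3997 × 0.538 = 10463 + 2150 = 12613
→ [13067, 10502, 2959, 1593, 17580, 12613]
Period 3:
Births: 2959 × 0.257 = 760, 1593 × 0.386 = 615, 17580 × 0.502 = 8825 ⇒ total 10200
10–19: 13067 × 0.98 = 12806
20–29: 10502 × 0.974 = 10229
30–39: 2959 × 0.962 = 2847
40–49: 1593 × 0.972 = 1548
50+: 17580 × 0.928 + 12613 × 0.538 = 16314 + 6786 = 23100
→ [10200, 12806, 10229, 2847, 1548, 23100]
Period 4:
Births: 10229 × 0.257 = 2629, 2847 × 0.386 = 1099, 1548 × 0.502 = 777 ⇒ total 4505
10–19: 10200 × 0.98 = 9996
20–29: 12806 × 0.974 = 12473
30–39: 10229 × 0.962 = 9840
40–49: 2847 × 0.972 = 2767
50+: 1548 × 0.928 + 23100 × 0.538 = 1437 + 12428 = 13865
→ [4505, 9996, 12473, 9840, 2767, 13865]
Scenario B total after 4 periods: 53446
Difference B − A = 53446 − 49967 = 3479

3479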